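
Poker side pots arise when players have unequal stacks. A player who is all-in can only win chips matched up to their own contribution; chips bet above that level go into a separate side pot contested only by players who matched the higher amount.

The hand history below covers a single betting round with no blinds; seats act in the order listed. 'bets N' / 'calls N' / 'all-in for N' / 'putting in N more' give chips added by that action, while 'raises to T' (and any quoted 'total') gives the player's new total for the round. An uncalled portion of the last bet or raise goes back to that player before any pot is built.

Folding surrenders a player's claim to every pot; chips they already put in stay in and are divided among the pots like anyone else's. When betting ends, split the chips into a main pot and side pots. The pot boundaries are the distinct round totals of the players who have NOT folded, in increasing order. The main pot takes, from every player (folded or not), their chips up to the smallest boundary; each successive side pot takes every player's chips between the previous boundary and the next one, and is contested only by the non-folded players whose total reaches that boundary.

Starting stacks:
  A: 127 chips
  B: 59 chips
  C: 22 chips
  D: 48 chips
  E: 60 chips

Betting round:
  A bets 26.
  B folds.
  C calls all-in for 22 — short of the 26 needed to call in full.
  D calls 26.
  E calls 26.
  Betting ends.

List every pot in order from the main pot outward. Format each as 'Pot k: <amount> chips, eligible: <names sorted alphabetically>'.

Pot 1: 88 chips, eligible: A, C, D, E
Pot 2: 12 chips, eligible: A, D, E

Derivation:
Contributions: A=26, C=22, D=26, E=26
Folded: B
Pot levels (distinct totals of non-folded players): 22, 26
Layer 1-22: 22 each from A, C, D, E = 22*4 = 88 chips; eligible A, C, D, E
Layer 23-26: 4 each from A, D, E = 4*3 = 12 chips; eligible A, D, E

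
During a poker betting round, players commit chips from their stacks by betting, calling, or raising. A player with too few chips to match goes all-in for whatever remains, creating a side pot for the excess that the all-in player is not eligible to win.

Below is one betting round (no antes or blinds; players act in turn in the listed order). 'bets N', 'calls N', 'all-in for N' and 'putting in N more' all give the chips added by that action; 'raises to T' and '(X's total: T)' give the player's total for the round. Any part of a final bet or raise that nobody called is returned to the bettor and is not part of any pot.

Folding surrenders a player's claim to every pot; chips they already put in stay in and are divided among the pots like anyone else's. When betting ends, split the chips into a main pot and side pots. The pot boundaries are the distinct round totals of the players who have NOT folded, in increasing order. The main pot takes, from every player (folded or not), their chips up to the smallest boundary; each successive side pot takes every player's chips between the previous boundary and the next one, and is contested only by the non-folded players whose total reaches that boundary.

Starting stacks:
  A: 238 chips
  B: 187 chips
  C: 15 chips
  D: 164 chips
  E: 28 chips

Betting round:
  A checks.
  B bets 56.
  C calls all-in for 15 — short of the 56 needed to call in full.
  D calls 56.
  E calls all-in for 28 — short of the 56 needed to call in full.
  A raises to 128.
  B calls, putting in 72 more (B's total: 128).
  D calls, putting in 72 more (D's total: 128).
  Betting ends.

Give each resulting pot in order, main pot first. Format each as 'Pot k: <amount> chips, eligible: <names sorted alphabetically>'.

Pot 1: 75 chips, eligible: A, B, C, D, E
Pot 2: 52 chips, eligible: A, B, D, E
Pot 3: 300 chips, eligible: A, B, D

Derivation:
Contributions: A=128, B=128, C=15, D=128, E=28
Pot levels (distinct totals of non-folded players): 15, 28, 128
Layer 1-15: 15 each from A, B, C, D, E = 15*5 = 75 chips; eligible A, B, C, D, E
Layer 16-28: 13 each from A, B, D, E = 13*4 = 52 chips; eligible A, B, D, E
Layer 29-128: 100 each from A, B, D = 100*3 = 300 chips; eligible A, B, D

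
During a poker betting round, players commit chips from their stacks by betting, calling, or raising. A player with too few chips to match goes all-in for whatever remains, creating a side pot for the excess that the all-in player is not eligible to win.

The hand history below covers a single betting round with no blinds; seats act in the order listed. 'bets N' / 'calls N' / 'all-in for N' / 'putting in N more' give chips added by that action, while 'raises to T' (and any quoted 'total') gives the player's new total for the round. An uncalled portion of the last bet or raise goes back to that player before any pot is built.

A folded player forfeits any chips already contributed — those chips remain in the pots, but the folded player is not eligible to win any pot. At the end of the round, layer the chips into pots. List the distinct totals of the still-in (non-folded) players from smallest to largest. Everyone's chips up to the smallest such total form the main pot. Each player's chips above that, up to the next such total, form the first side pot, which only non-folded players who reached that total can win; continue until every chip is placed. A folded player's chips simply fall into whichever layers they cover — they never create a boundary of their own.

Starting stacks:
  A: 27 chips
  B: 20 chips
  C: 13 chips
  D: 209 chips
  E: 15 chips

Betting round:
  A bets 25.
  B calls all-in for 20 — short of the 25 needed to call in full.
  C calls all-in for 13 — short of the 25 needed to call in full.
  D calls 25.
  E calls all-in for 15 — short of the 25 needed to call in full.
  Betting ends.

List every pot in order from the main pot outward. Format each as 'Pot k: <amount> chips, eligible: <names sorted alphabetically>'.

Contributions: A=25, B=20, C=13, D=25, E=15
Pot levels (distinct totals of non-folded players): 13, 15, 20, 25
Layer 1-13: 13 each from A, B, C, D, E = 13*5 = 65 chips; eligible A, B, C, D, E
Layer 14-15: 2 each from A, B, D, E = 2*4 = 8 chips; eligible A, B, D, E
Layer 16-20: 5 each from A, B, D = 5*3 = 15 chips; eligible A, B, D
Layer 21-25: 5 each from A, D = 5*2 = 10 chips; eligible A, D

Pot 1: 65 chips, eligible: A, B, C, D, E
Pot 2: 8 chips, eligible: A, B, D, E
Pot 3: 15 chips, eligible: A, B, D
Pot 4: 10 chips, eligible: A, D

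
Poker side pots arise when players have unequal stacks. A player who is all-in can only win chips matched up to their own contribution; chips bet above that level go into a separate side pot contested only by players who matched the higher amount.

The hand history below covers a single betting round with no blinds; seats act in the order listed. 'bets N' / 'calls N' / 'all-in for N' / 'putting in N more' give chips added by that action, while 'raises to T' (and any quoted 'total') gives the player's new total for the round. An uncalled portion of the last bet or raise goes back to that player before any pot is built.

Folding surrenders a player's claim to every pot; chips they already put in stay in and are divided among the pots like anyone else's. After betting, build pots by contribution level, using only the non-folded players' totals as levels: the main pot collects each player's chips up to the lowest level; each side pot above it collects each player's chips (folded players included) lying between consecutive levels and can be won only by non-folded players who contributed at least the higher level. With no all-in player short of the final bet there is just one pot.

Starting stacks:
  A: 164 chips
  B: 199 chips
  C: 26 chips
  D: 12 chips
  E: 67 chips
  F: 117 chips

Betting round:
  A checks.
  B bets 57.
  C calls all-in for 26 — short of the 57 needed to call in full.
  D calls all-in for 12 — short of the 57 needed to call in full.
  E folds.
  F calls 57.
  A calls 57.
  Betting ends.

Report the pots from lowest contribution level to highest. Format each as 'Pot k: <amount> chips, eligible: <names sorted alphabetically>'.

Pot 1: 60 chips, eligible: A, B, C, D, F
Pot 2: 56 chips, eligible: A, B, C, F
Pot 3: 93 chips, eligible: A, B, F

Derivation:
Contributions: A=57, B=57, C=26, D=12, F=57
Folded: E
Pot levels (distinct totals of non-folded players): 12, 26, 57
Layer 1-12: 12 each from A, B, C, D, F = 12*5 = 60 chips; eligible A, B, C, D, F
Layer 13-26: 14 each from A, B, C, F = 14*4 = 56 chips; eligible A, B, C, F
Layer 27-57: 31 each from A, B, F = 31*3 = 93 chips; eligible A, B, F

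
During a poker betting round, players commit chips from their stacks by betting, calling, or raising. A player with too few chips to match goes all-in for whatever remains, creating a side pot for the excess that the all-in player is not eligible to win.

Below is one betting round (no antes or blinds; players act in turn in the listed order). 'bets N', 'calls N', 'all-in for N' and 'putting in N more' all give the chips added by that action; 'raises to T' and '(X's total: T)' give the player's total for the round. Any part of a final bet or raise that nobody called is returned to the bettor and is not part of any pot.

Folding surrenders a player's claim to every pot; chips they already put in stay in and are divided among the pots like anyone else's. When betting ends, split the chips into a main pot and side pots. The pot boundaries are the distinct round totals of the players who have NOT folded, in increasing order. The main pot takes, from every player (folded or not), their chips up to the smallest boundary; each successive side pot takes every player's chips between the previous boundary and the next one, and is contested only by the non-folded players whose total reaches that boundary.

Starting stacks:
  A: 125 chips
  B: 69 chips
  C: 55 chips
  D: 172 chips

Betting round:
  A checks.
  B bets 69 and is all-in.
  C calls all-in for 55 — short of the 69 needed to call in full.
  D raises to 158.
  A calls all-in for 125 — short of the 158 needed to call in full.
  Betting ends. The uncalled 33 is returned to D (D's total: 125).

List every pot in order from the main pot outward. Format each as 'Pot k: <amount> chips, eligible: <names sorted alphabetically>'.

Pot 1: 220 chips, eligible: A, B, C, D
Pot 2: 42 chips, eligible: A, B, D
Pot 3: 112 chips, eligible: A, D

Derivation:
Contributions (after 33 returned to D): A=125, B=69, C=55, D=125
Pot levels (distinct totals of non-folded players): 55, 69, 125
Layer 1-55: 55 each from A, B, C, D = 55*4 = 220 chips; eligible A, B, C, D
Layer 56-69: 14 each from A, B, D = 14*3 = 42 chips; eligible A, B, D
Layer 70-125: 56 each from A, D = 56*2 = 112 chips; eligible A, D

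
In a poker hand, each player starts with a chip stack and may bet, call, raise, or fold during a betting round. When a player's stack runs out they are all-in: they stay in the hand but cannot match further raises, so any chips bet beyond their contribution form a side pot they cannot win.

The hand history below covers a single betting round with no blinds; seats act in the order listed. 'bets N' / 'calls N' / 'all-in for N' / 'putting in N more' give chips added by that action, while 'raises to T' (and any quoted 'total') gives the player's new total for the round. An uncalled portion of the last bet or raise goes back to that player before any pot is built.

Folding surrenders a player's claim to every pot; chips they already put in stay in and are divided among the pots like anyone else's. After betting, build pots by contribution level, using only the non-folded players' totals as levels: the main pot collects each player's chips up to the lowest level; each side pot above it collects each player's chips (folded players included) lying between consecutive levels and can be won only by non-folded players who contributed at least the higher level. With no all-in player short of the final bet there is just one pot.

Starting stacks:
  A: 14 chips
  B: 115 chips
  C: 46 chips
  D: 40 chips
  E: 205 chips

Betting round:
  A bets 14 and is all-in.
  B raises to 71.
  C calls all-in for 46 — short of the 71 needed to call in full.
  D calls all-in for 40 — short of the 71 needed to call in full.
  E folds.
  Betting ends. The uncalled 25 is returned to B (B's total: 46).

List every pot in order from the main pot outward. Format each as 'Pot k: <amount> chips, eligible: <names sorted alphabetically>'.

Contributions (after 25 returned to B): A=14, B=46, C=46, D=40
Folded: E
Pot levels (distinct totals of non-folded players): 14, 40, 46
Layer 1-14: 14 each from A, B, C, D = 14*4 = 56 chips; eligible A, B, C, D
Layer 15-40: 26 each from B, C, D = 26*3 = 78 chips; eligible B, C, D
Layer 41-46: 6 each from B, C = 6*2 = 12 chips; eligible B, C

Pot 1: 56 chips, eligible: A, B, C, D
Pot 2: 78 chips, eligible: B, C, D
Pot 3: 12 chips, eligible: B, C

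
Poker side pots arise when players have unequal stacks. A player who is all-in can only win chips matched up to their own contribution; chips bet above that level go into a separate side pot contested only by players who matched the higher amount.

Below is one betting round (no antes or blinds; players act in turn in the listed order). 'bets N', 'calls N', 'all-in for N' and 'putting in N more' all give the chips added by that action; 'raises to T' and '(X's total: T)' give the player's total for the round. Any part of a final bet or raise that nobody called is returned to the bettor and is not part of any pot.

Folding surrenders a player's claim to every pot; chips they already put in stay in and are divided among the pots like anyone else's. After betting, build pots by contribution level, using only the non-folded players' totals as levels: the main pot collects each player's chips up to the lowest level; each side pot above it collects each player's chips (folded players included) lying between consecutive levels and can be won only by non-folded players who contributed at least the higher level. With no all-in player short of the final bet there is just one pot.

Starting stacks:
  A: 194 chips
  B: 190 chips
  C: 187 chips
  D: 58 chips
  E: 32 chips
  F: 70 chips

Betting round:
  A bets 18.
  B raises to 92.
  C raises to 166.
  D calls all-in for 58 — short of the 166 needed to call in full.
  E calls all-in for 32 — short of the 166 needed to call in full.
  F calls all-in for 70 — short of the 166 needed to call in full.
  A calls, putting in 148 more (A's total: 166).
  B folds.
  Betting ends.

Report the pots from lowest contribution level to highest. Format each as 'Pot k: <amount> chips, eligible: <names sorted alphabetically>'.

Pot 1: 192 chips, eligible: A, C, D, E, F
Pot 2: 130 chips, eligible: A, C, D, F
Pot 3: 48 chips, eligible: A, C, F
Pot 4: 214 chips, eligible: A, C

Derivation:
Contributions: A=166, B=92, C=166, D=58, E=32, F=70
Folded: B
Pot levels (distinct totals of non-folded players): 32, 58, 70, 166
Layer 1-32: 32 each from A, B, C, D, E, F = 32*6 = 192 chips; eligible A, C, D, E, F
Layer 33-58: 26 each from A, B, C, D, F = 26*5 = 130 chips; eligible A, C, D, F
Layer 59-70: 12 each from A, B, C, F = 12*4 = 48 chips; eligible A, C, F
Layer 71-166: A 96 + B 22 + C 96 = 214 chips; eligible A, C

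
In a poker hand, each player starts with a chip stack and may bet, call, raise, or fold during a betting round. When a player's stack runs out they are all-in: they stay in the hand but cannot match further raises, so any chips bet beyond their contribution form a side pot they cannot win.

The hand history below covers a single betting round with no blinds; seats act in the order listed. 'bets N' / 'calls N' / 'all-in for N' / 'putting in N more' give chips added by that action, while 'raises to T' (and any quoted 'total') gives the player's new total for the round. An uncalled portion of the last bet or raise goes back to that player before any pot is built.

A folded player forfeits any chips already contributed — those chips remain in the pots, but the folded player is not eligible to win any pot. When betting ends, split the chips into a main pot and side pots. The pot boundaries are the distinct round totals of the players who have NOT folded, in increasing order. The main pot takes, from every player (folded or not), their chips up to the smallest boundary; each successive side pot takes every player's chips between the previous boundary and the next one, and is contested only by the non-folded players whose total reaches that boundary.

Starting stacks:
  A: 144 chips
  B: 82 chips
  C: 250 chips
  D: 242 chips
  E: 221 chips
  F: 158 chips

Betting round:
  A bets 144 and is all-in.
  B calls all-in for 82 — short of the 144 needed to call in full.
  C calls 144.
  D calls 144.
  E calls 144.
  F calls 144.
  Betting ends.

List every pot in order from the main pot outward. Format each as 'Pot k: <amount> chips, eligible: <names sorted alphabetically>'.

Pot 1: 492 chips, eligible: A, B, C, D, E, F
Pot 2: 310 chips, eligible: A, C, D, E, F

Derivation:
Contributions: A=144, B=82, C=144, D=144, E=144, F=144
Pot levels (distinct totals of non-folded players): 82, 144
Layer 1-82: 82 each from A, B, C, D, E, F = 82*6 = 492 chips; eligible A, B, C, D, E, F
Layer 83-144: 62 each from A, C, D, E, F = 62*5 = 310 chips; eligible A, C, D, E, F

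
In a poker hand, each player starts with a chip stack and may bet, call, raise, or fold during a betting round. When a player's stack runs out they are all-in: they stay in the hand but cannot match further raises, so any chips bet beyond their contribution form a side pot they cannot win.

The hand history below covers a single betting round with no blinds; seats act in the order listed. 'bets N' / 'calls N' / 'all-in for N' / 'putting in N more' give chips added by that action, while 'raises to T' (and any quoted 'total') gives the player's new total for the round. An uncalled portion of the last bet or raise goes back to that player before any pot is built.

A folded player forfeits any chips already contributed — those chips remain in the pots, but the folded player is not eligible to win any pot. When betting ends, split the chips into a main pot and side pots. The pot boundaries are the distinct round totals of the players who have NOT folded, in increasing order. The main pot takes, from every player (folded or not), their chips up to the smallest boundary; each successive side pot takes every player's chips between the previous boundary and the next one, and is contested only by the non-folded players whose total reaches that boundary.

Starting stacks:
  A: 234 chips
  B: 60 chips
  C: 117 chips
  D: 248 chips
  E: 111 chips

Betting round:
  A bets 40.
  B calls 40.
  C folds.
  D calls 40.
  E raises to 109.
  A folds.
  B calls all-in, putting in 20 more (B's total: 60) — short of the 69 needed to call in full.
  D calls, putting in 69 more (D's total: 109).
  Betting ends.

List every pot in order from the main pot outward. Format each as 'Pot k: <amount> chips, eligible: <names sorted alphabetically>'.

Contributions: A=40, B=60, D=109, E=109
Folded: A, C
Pot levels (distinct totals of non-folded players): 60, 109
Layer 1-60: A 40 + B 60 + D 60 + E 60 = 220 chips; eligible B, D, E
Layer 61-109: 49 each from D, E = 49*2 = 98 chips; eligible D, E

Pot 1: 220 chips, eligible: B, D, E
Pot 2: 98 chips, eligible: D, E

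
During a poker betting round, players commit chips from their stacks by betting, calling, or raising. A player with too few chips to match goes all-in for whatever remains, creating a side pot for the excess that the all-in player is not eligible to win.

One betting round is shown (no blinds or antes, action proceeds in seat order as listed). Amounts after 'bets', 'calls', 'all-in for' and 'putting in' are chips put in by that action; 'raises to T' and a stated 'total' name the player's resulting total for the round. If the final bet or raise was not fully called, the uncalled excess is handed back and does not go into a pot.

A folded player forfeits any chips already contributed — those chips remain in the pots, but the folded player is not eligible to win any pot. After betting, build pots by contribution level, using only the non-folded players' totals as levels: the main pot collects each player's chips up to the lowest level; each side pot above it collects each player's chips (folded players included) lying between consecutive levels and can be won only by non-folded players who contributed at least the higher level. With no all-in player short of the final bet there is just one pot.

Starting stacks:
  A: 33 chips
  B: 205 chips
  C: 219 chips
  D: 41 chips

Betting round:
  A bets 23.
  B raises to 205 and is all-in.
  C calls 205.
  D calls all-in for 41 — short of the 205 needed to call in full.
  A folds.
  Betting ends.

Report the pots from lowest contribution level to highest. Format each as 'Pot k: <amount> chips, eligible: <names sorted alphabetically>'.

Contributions: A=23, B=205, C=205, D=41
Folded: A
Pot levels (distinct totals of non-folded players): 41, 205
Layer 1-41: A 23 + B 41 + C 41 + D 41 = 146 chips; eligible B, C, D
Layer 42-205: 164 each from B, C = 164*2 = 328 chips; eligible B, C

Pot 1: 146 chips, eligible: B, C, D
Pot 2: 328 chips, eligible: B, C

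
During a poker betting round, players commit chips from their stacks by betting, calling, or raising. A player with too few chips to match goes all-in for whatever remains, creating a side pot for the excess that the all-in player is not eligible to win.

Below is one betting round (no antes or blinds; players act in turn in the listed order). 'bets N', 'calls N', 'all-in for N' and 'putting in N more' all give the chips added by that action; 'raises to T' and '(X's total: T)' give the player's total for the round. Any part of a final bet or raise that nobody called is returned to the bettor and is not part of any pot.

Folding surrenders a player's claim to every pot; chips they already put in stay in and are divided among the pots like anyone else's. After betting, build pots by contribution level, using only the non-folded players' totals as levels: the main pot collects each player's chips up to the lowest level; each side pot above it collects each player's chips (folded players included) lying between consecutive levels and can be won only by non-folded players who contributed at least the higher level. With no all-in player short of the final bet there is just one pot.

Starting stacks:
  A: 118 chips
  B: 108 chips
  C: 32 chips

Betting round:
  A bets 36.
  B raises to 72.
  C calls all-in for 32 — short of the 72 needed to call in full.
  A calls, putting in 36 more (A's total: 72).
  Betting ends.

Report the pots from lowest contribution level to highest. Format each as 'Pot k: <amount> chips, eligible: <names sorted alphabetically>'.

Contributions: A=72, B=72, C=32
Pot levels (distinct totals of non-folded players): 32, 72
Layer 1-32: 32 each from A, B, C = 32*3 = 96 chips; eligible A, B, C
Layer 33-72: 40 each from A, B = 40*2 = 80 chips; eligible A, B

Pot 1: 96 chips, eligible: A, B, C
Pot 2: 80 chips, eligible: A, B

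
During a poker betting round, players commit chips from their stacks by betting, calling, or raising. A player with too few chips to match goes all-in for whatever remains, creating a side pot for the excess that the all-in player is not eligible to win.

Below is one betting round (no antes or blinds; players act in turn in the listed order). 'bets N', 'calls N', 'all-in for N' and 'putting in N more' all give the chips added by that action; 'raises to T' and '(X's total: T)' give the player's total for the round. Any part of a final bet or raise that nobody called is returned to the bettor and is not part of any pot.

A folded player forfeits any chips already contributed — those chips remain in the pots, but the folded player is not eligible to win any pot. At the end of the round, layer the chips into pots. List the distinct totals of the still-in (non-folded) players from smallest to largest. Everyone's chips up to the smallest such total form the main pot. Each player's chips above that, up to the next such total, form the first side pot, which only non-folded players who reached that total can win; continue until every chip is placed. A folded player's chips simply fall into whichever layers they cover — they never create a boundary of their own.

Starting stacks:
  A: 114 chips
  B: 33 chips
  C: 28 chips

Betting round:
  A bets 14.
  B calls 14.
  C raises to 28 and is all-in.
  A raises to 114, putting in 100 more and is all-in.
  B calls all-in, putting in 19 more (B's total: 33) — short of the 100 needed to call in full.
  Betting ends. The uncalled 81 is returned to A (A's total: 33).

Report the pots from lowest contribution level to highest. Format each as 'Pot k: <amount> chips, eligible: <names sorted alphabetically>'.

Contributions (after 81 returned to A): A=33, B=33, C=28
Pot levels (distinct totals of non-folded players): 28, 33
Layer 1-28: 28 each from A, B, C = 28*3 = 84 chips; eligible A, B, C
Layer 29-33: 5 each from A, B = 5*2 = 10 chips; eligible A, B

Pot 1: 84 chips, eligible: A, B, C
Pot 2: 10 chips, eligible: A, B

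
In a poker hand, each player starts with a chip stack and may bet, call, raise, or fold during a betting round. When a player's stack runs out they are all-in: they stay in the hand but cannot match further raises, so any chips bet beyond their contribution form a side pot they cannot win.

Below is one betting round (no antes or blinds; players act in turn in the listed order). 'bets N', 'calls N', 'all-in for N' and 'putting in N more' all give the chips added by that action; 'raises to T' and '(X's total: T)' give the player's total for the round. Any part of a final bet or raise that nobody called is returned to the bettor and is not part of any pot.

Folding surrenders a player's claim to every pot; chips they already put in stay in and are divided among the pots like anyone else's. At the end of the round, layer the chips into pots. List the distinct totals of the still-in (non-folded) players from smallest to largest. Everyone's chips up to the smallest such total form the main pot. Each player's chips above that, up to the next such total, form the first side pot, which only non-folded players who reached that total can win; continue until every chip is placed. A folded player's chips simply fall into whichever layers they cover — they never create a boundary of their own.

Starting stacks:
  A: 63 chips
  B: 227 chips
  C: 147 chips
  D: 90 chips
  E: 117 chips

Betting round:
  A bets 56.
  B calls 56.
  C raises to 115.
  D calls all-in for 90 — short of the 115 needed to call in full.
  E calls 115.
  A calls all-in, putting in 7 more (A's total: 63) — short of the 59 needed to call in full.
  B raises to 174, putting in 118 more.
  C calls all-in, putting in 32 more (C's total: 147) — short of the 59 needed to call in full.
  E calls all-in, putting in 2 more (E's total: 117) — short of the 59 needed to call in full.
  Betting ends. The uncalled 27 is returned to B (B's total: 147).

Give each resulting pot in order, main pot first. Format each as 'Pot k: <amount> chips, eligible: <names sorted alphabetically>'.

Contributions (after 27 returned to B): A=63, B=147, C=147, D=90, E=117
Pot levels (distinct totals of non-folded players): 63, 90, 117, 147
Layer 1-63: 63 each from A, B, C, D, E = 63*5 = 315 chips; eligible A, B, C, D, E
Layer 64-90: 27 each from B, C, D, E = 27*4 = 108 chips; eligible B, C, D, E
Layer 91-117: 27 each from B, C, E = 27*3 = 81 chips; eligible B, C, E
Layer 118-147: 30 each from B, C = 30*2 = 60 chips; eligible B, C

Pot 1: 315 chips, eligible: A, B, C, D, E
Pot 2: 108 chips, eligible: B, C, D, E
Pot 3: 81 chips, eligible: B, C, E
Pot 4: 60 chips, eligible: B, C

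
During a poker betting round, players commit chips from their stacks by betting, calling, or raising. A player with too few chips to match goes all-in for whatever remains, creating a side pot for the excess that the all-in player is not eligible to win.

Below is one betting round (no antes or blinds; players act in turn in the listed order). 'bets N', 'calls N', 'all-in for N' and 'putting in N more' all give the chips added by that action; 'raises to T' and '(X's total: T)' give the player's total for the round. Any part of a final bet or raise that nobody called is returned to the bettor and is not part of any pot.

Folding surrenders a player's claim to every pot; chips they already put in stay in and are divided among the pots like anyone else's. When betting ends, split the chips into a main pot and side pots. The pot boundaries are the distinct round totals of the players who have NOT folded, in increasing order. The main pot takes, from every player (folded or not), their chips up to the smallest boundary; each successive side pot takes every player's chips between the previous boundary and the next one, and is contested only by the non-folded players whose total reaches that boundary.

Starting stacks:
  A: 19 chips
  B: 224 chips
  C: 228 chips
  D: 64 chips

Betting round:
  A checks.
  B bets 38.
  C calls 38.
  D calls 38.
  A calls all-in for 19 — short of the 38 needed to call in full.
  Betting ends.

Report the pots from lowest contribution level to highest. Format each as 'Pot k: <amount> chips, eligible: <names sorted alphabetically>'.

Pot 1: 76 chips, eligible: A, B, C, D
Pot 2: 57 chips, eligible: B, C, D

Derivation:
Contributions: A=19, B=38, C=38, D=38
Pot levels (distinct totals of non-folded players): 19, 38
Layer 1-19: 19 each from A, B, C, D = 19*4 = 76 chips; eligible A, B, C, D
Layer 20-38: 19 each from B, C, D = 19*3 = 57 chips; eligible B, C, D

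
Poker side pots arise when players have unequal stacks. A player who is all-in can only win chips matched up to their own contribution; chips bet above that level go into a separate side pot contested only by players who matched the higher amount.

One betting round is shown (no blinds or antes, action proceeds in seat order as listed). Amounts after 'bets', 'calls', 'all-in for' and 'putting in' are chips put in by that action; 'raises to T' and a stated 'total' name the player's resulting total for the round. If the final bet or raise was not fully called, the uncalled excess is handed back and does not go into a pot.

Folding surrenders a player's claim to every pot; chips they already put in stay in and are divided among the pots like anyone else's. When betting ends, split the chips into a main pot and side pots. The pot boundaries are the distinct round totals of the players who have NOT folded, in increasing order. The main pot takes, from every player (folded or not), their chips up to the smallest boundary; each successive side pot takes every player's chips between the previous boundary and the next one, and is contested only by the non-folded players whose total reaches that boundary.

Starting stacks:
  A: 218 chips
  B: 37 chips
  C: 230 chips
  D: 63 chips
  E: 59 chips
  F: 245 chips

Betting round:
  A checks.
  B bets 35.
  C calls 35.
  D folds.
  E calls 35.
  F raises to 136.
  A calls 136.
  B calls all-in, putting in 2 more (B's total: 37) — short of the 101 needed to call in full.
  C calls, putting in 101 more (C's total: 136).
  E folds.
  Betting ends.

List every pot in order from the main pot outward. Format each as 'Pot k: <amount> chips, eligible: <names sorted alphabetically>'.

Contributions: A=136, B=37, C=136, E=35, F=136
Folded: D, E
Pot levels (distinct totals of non-folded players): 37, 136
Layer 1-37: A 37 + B 37 + C 37 + E 35 + F 37 = 183 chips; eligible A, B, C, F
Layer 38-136: 99 each from A, C, F = 99*3 = 297 chips; eligible A, C, F

Pot 1: 183 chips, eligible: A, B, C, F
Pot 2: 297 chips, eligible: A, C, F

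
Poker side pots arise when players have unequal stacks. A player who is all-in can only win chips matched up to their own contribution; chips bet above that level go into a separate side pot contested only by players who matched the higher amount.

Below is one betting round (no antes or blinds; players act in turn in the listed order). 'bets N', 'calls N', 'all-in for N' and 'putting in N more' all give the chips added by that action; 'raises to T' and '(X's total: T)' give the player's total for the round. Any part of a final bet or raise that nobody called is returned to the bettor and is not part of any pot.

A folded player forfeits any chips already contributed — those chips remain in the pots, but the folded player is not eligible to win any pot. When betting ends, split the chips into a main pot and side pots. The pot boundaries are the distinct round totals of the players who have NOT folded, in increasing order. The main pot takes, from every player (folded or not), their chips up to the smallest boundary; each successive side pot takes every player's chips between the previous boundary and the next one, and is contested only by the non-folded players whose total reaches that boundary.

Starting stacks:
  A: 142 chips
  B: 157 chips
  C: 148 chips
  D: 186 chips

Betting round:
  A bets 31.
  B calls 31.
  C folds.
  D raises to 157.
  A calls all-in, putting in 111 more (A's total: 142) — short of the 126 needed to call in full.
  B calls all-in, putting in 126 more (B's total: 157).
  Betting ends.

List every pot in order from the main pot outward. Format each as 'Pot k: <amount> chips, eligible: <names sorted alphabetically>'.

Contributions: A=142, B=157, D=157
Folded: C
Pot levels (distinct totals of non-folded players): 142, 157
Layer 1-142: 142 each from A, B, D = 142*3 = 426 chips; eligible A, B, D
Layer 143-157: 15 each from B, D = 15*2 = 30 chips; eligible B, D

Pot 1: 426 chips, eligible: A, B, D
Pot 2: 30 chips, eligible: B, D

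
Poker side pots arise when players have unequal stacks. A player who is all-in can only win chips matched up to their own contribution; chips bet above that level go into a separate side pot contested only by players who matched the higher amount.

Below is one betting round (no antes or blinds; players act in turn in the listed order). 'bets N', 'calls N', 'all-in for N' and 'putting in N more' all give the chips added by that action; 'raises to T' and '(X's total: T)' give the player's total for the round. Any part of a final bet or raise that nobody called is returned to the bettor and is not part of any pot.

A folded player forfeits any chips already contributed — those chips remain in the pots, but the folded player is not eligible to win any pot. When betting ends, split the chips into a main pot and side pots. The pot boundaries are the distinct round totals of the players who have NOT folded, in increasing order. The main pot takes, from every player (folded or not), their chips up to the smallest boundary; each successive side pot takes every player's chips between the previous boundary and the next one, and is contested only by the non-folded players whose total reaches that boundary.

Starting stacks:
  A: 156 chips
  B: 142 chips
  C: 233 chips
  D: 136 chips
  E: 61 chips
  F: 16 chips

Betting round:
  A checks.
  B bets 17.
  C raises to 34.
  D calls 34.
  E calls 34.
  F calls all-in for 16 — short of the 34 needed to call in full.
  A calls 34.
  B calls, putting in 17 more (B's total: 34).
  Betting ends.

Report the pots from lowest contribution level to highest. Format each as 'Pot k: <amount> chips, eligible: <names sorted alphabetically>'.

Pot 1: 96 chips, eligible: A, B, C, D, E, F
Pot 2: 90 chips, eligible: A, B, C, D, E

Derivation:
Contributions: A=34, B=34, C=34, D=34, E=34, F=16
Pot levels (distinct totals of non-folded players): 16, 34
Layer 1-16: 16 each from A, B, C, D, E, F = 16*6 = 96 chips; eligible A, B, C, D, E, F
Layer 17-34: 18 each from A, B, C, D, E = 18*5 = 90 chips; eligible A, B, C, D, E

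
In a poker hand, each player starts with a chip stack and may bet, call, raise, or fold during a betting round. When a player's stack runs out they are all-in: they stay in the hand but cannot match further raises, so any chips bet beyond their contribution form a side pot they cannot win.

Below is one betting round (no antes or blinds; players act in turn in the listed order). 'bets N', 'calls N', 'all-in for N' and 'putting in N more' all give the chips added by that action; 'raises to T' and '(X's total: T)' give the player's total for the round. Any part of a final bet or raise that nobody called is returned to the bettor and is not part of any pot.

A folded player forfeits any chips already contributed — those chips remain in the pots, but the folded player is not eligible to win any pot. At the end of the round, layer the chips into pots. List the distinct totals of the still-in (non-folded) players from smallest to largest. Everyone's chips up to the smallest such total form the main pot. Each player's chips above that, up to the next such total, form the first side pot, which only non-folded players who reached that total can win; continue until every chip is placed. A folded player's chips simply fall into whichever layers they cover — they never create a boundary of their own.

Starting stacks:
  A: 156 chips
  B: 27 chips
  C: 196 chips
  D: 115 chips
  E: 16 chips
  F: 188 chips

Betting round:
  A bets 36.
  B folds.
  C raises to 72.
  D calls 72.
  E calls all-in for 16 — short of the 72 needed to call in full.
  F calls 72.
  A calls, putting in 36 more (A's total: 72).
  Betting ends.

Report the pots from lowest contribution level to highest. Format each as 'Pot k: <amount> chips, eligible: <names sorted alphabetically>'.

Contributions: A=72, C=72, D=72, E=16, F=72
Folded: B
Pot levels (distinct totals of non-folded players): 16, 72
Layer 1-16: 16 each from A, C, D, E, F = 16*5 = 80 chips; eligible A, C, D, E, F
Layer 17-72: 56 each from A, C, D, F = 56*4 = 224 chips; eligible A, C, D, F

Pot 1: 80 chips, eligible: A, C, D, E, F
Pot 2: 224 chips, eligible: A, C, D, F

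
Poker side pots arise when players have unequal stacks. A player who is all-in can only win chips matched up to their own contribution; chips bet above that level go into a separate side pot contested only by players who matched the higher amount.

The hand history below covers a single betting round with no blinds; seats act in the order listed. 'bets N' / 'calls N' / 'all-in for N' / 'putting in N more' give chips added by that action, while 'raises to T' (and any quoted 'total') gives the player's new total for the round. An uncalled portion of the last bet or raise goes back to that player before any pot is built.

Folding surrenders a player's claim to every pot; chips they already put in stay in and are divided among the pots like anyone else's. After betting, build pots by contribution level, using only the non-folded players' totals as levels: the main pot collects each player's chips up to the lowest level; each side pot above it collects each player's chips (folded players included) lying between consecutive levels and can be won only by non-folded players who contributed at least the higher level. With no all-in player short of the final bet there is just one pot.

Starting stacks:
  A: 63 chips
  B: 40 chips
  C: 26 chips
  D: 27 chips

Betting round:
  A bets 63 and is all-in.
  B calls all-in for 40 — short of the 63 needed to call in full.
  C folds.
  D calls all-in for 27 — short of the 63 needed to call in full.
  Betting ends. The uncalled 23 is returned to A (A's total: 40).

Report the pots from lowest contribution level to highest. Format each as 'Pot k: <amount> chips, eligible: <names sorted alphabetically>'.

Contributions (after 23 returned to A): A=40, B=40, D=27
Folded: C
Pot levels (distinct totals of non-folded players): 27, 40
Layer 1-27: 27 each from A, B, D = 27*3 = 81 chips; eligible A, B, D
Layer 28-40: 13 each from A, B = 13*2 = 26 chips; eligible A, B

Pot 1: 81 chips, eligible: A, B, D
Pot 2: 26 chips, eligible: A, B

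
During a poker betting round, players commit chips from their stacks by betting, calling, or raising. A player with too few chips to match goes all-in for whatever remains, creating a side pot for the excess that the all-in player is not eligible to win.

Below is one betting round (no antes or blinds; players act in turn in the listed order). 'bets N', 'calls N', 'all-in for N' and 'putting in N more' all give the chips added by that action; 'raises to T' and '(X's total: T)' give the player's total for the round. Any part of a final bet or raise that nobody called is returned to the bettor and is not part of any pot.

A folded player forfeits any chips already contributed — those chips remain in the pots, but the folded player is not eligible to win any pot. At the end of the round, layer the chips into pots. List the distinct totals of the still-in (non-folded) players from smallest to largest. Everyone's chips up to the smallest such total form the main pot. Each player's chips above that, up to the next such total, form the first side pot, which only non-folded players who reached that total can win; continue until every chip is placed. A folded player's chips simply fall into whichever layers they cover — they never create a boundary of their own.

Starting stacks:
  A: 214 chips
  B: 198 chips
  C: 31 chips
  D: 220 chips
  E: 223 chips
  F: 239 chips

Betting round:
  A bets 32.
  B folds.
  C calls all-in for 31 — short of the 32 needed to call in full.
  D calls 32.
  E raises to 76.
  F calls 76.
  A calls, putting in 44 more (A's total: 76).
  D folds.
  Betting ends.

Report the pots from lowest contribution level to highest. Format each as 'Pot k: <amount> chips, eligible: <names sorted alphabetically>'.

Pot 1: 155 chips, eligible: A, C, E, F
Pot 2: 136 chips, eligible: A, E, F

Derivation:
Contributions: A=76, C=31, D=32, E=76, F=76
Folded: B, D
Pot levels (distinct totals of non-folded players): 31, 76
Layer 1-31: 31 each from A, C, D, E, F = 31*5 = 155 chips; eligible A, C, E, F
Layer 32-76: A 45 + D 1 + E 45 + F 45 = 136 chips; eligible A, E, F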